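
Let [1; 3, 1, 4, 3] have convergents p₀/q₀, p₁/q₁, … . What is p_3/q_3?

24/19

Using pₖ = aₖpₖ₋₁ + pₖ₋₂, qₖ = aₖqₖ₋₁ + qₖ₋₂ (with p₋₁=1, p₋₂=0, q₋₁=0, q₋₂=1):
  k=0: a=1, p=1, q=1
  k=1: a=3, p=4, q=3
  k=2: a=1, p=5, q=4
  k=3: a=4, p=24, q=19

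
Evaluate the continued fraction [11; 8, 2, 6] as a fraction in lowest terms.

1223/110

Using pₖ = aₖpₖ₋₁ + pₖ₋₂ and qₖ = aₖqₖ₋₁ + qₖ₋₂:
  k=0: a=11, p=11, q=1
  k=1: a=8, p=89, q=8
  k=2: a=2, p=189, q=17
  k=3: a=6, p=1223, q=110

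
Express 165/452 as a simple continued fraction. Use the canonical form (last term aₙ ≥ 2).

[0; 2, 1, 2, 1, 5, 7]

165 = 0*452 + 165
452 = 2*165 + 122
165 = 1*122 + 43
122 = 2*43 + 36
43 = 1*36 + 7
36 = 5*7 + 1
7 = 7*1 + 0  (stop)
So 165/452 = [0; 2, 1, 2, 1, 5, 7].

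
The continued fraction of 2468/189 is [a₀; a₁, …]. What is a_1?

2468 = 13·189 + 11   →  a_0 = 13
189 = 17·11 + 2   →  a_1 = 17

17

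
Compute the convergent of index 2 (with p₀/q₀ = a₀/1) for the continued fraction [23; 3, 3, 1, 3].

233/10

Using pₖ = aₖpₖ₋₁ + pₖ₋₂, qₖ = aₖqₖ₋₁ + qₖ₋₂ (with p₋₁=1, p₋₂=0, q₋₁=0, q₋₂=1):
  k=0: a=23, p=23, q=1
  k=1: a=3, p=70, q=3
  k=2: a=3, p=233, q=10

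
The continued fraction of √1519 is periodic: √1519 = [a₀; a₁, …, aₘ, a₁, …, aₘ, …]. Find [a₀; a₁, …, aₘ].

[38; 1, 37, 1, 76]

a₀ = ⌊√1519⌋ = 38.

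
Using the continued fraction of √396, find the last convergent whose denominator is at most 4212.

79201/3980

√396 = [19; 1, 8, 1, 38, …] (period length 4).
Convergents:
  p_0/q_0 = 19/1
  p_1/q_1 = 20/1
  p_2/q_2 = 179/9
  p_3/q_3 = 199/10
  p_4/q_4 = 7741/389
  p_5/q_5 = 7940/399
  p_6/q_6 = 71261/3581
  p_7/q_7 = 79201/3980
  p_8/q_8 = 3080899/154821
q_7 = 3980 ≤ 4212 < 154821 = q_8, so the answer is 79201/3980.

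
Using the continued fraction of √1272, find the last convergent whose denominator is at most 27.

√1272 = [35; 1, 1, 1, 70, …] (period length 4).
Convergents:
  p_0/q_0 = 35/1
  p_1/q_1 = 36/1
  p_2/q_2 = 71/2
  p_3/q_3 = 107/3
  p_4/q_4 = 7561/212
q_3 = 3 ≤ 27 < 212 = q_4, so the answer is 107/3.

107/3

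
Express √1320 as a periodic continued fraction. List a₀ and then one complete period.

[36; 3, 72]

a₀ = ⌊√1320⌋ = 36.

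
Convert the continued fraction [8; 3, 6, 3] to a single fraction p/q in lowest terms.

499/60

Using pₖ = aₖpₖ₋₁ + pₖ₋₂ and qₖ = aₖqₖ₋₁ + qₖ₋₂:
  k=0: a=8, p=8, q=1
  k=1: a=3, p=25, q=3
  k=2: a=6, p=158, q=19
  k=3: a=3, p=499, q=60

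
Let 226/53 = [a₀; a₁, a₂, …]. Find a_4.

1

226 = 4·53 + 14   →  a_0 = 4
53 = 3·14 + 11   →  a_1 = 3
14 = 1·11 + 3   →  a_2 = 1
11 = 3·3 + 2   →  a_3 = 3
3 = 1·2 + 1   →  a_4 = 1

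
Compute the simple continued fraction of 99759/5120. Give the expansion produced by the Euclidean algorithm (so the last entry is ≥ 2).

99759 = 19·5120 + 2479
5120 = 2·2479 + 162
2479 = 15·162 + 49
162 = 3·49 + 15
49 = 3·15 + 4
15 = 3·4 + 3
4 = 1·3 + 1
3 = 3·1 + 0  (stop)
So 99759/5120 = [19; 2, 15, 3, 3, 3, 1, 3].

[19; 2, 15, 3, 3, 3, 1, 3]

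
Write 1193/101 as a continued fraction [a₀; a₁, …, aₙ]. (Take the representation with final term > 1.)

1193 = 11*101 + 82
101 = 1*82 + 19
82 = 4*19 + 6
19 = 3*6 + 1
6 = 6*1 + 0  (stop)
So 1193/101 = [11; 1, 4, 3, 6].

[11; 1, 4, 3, 6]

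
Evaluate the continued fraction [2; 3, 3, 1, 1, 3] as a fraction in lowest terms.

189/82

Fold from the inside: start with 3/1.
  1 + 1/3 = 4/3
  1 + 3/4 = 7/4
  3 + 4/7 = 25/7
  3 + 7/25 = 82/25
  2 + 25/82 = 189/82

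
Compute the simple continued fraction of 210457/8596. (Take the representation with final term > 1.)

210457 = 24*8596 + 4153
8596 = 2*4153 + 290
4153 = 14*290 + 93
290 = 3*93 + 11
93 = 8*11 + 5
11 = 2*5 + 1
5 = 5*1 + 0  (stop)
So 210457/8596 = [24; 2, 14, 3, 8, 2, 5].

[24; 2, 14, 3, 8, 2, 5]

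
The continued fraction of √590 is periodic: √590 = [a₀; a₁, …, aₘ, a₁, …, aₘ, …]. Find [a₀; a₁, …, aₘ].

[24; 3, 2, 4, 2, 3, 48]

a₀ = ⌊√590⌋ = 24.
With m₀=0, d₀=1 and mₖ₊₁ = dₖaₖ − mₖ, dₖ₊₁ = (n − mₖ₊₁²)/dₖ, aₖ₊₁ = ⌊(a₀+mₖ₊₁)/dₖ₊₁⌋:
  k=1: m=24, d=14, a=3
  k=2: m=18, d=19, a=2
  k=3: m=20, d=10, a=4
  k=4: m=20, d=19, a=2
  k=5: m=18, d=14, a=3
  k=6: m=24, d=1, a=48
d=1 and a=2a₀=48 at k=6, so the next step gives (m, d) = (24, 14) again — its k=1 value — and the period has length 6.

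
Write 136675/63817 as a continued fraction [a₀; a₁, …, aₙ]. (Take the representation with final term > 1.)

136675 = 2·63817 + 9041
63817 = 7·9041 + 530
9041 = 17·530 + 31
530 = 17·31 + 3
31 = 10·3 + 1
3 = 3·1 + 0  (stop)
So 136675/63817 = [2; 7, 17, 17, 10, 3].

[2; 7, 17, 17, 10, 3]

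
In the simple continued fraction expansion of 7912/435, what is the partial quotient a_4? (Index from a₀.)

1

7912 = 18·435 + 82   →  a_0 = 18
435 = 5·82 + 25   →  a_1 = 5
82 = 3·25 + 7   →  a_2 = 3
25 = 3·7 + 4   →  a_3 = 3
7 = 1·4 + 3   →  a_4 = 1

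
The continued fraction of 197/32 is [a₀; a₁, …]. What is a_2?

2

197 = 6·32 + 5   →  a_0 = 6
32 = 6·5 + 2   →  a_1 = 6
5 = 2·2 + 1   →  a_2 = 2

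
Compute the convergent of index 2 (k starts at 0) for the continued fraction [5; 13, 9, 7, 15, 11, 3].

Using pₖ = aₖpₖ₋₁ + pₖ₋₂, qₖ = aₖqₖ₋₁ + qₖ₋₂ (with p₋₁=1, p₋₂=0, q₋₁=0, q₋₂=1):
  k=0: a=5, p=5, q=1
  k=1: a=13, p=66, q=13
  k=2: a=9, p=599, q=118

599/118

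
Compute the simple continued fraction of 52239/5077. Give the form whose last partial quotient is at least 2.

[10; 3, 2, 5, 5, 6, 4]

52239 = 10*5077 + 1469
5077 = 3*1469 + 670
1469 = 2*670 + 129
670 = 5*129 + 25
129 = 5*25 + 4
25 = 6*4 + 1
4 = 4*1 + 0  (stop)
So 52239/5077 = [10; 3, 2, 5, 5, 6, 4].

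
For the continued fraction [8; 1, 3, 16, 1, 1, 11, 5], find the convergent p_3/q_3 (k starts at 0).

Using pₖ = aₖpₖ₋₁ + pₖ₋₂, qₖ = aₖqₖ₋₁ + qₖ₋₂ (with p₋₁=1, p₋₂=0, q₋₁=0, q₋₂=1):
  k=0: a=8, p=8, q=1
  k=1: a=1, p=9, q=1
  k=2: a=3, p=35, q=4
  k=3: a=16, p=569, q=65

569/65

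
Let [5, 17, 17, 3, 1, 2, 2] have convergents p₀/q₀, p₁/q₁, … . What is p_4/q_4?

5954/1177

Using pₖ = aₖpₖ₋₁ + pₖ₋₂, qₖ = aₖqₖ₋₁ + qₖ₋₂ (with p₋₁=1, p₋₂=0, q₋₁=0, q₋₂=1):
  k=0: a=5, p=5, q=1
  k=1: a=17, p=86, q=17
  k=2: a=17, p=1467, q=290
  k=3: a=3, p=4487, q=887
  k=4: a=1, p=5954, q=1177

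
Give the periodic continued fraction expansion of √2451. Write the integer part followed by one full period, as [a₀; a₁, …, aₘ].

[49; 1, 1, 32, 1, 1, 98]

a₀ = ⌊√2451⌋ = 49.
With m₀=0, d₀=1 and mₖ₊₁ = dₖaₖ − mₖ, dₖ₊₁ = (n − mₖ₊₁²)/dₖ, aₖ₊₁ = ⌊(a₀+mₖ₊₁)/dₖ₊₁⌋:
  k=1: m=49, d=50, a=1
  k=2: m=1, d=49, a=1
  k=3: m=48, d=3, a=32
  k=4: m=48, d=49, a=1
  k=5: m=1, d=50, a=1
  k=6: m=49, d=1, a=98
d=1 and a=2a₀=98 at k=6, so the next step gives (m, d) = (49, 50) again — its k=1 value — and the period has length 6.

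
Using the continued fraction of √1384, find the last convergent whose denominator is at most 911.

√1384 = [37; 4, 1, 17, 1, 4, 74, …] (period length 6).
Convergents:
  p_0/q_0 = 37/1
  p_1/q_1 = 149/4
  p_2/q_2 = 186/5
  p_3/q_3 = 3311/89
  p_4/q_4 = 3497/94
  p_5/q_5 = 17299/465
  p_6/q_6 = 1283623/34504
q_5 = 465 ≤ 911 < 34504 = q_6, so the answer is 17299/465.

17299/465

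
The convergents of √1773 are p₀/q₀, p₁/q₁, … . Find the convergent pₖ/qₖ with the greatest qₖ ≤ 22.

√1773 = [42; 9, 2, 1, 8, 1, 2, 9, 84, …] (period length 8).
Convergents:
  p_0/q_0 = 42/1
  p_1/q_1 = 379/9
  p_2/q_2 = 800/19
  p_3/q_3 = 1179/28
q_2 = 19 ≤ 22 < 28 = q_3, so the answer is 800/19.

800/19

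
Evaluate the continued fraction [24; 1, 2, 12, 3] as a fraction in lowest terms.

Fold from the inside: start with 3/1.
  12 + 1/3 = 37/3
  2 + 3/37 = 77/37
  1 + 37/77 = 114/77
  24 + 77/114 = 2813/114

2813/114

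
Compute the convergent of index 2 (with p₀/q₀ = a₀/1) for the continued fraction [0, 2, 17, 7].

17/35

Using pₖ = aₖpₖ₋₁ + pₖ₋₂, qₖ = aₖqₖ₋₁ + qₖ₋₂ (with p₋₁=1, p₋₂=0, q₋₁=0, q₋₂=1):
  k=0: a=0, p=0, q=1
  k=1: a=2, p=1, q=2
  k=2: a=17, p=17, q=35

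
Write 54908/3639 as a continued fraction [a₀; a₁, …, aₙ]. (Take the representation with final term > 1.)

54908 = 15×3639 + 323
3639 = 11×323 + 86
323 = 3×86 + 65
86 = 1×65 + 21
65 = 3×21 + 2
21 = 10×2 + 1
2 = 2×1 + 0  (stop)
So 54908/3639 = [15; 11, 3, 1, 3, 10, 2].

[15; 11, 3, 1, 3, 10, 2]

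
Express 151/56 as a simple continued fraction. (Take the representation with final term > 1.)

[2; 1, 2, 3, 2, 2]

151 = 2*56 + 39
56 = 1*39 + 17
39 = 2*17 + 5
17 = 3*5 + 2
5 = 2*2 + 1
2 = 2*1 + 0  (stop)
So 151/56 = [2; 1, 2, 3, 2, 2].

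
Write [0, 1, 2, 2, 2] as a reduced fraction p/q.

12/17

Using pₖ = aₖpₖ₋₁ + pₖ₋₂ and qₖ = aₖqₖ₋₁ + qₖ₋₂:
  k=0: a=0, p=0, q=1
  k=1: a=1, p=1, q=1
  k=2: a=2, p=2, q=3
  k=3: a=2, p=5, q=7
  k=4: a=2, p=12, q=17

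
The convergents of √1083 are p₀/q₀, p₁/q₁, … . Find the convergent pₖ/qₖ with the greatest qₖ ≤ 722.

23497/714

√1083 = [32; 1, 9, 1, 64, …] (period length 4).
Convergents:
  p_0/q_0 = 32/1
  p_1/q_1 = 33/1
  p_2/q_2 = 329/10
  p_3/q_3 = 362/11
  p_4/q_4 = 23497/714
  p_5/q_5 = 23859/725
q_4 = 714 ≤ 722 < 725 = q_5, so the answer is 23497/714.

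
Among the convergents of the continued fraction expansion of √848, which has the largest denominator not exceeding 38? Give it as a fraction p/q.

728/25

√848 = [29; 8, 3, 3, 3, 8, 58, …] (period length 6).
Convergents:
  p_0/q_0 = 29/1
  p_1/q_1 = 233/8
  p_2/q_2 = 728/25
  p_3/q_3 = 2417/83
q_2 = 25 ≤ 38 < 83 = q_3, so the answer is 728/25.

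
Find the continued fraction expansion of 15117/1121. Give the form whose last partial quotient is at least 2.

15117 = 13·1121 + 544
1121 = 2·544 + 33
544 = 16·33 + 16
33 = 2·16 + 1
16 = 16·1 + 0  (stop)
So 15117/1121 = [13; 2, 16, 2, 16].

[13; 2, 16, 2, 16]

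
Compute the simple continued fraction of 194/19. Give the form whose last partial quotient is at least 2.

194 = 10*19 + 4
19 = 4*4 + 3
4 = 1*3 + 1
3 = 3*1 + 0  (stop)
So 194/19 = [10; 4, 1, 3].

[10; 4, 1, 3]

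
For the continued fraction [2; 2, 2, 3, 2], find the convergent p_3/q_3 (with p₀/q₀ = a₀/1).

41/17

Using pₖ = aₖpₖ₋₁ + pₖ₋₂, qₖ = aₖqₖ₋₁ + qₖ₋₂ (with p₋₁=1, p₋₂=0, q₋₁=0, q₋₂=1):
  k=0: a=2, p=2, q=1
  k=1: a=2, p=5, q=2
  k=2: a=2, p=12, q=5
  k=3: a=3, p=41, q=17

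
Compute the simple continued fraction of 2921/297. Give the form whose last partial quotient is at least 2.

[9; 1, 5, 16, 3]

2921 = 9*297 + 248
297 = 1*248 + 49
248 = 5*49 + 3
49 = 16*3 + 1
3 = 3*1 + 0  (stop)
So 2921/297 = [9; 1, 5, 16, 3].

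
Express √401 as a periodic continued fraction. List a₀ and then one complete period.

a₀ = ⌊√401⌋ = 20.

[20; 40]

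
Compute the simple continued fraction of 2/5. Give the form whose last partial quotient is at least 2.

[0; 2, 2]

2 = 0·5 + 2
5 = 2·2 + 1
2 = 2·1 + 0  (stop)
So 2/5 = [0; 2, 2].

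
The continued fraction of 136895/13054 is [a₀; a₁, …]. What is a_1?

136895 = 10·13054 + 6355   →  a_0 = 10
13054 = 2·6355 + 344   →  a_1 = 2

2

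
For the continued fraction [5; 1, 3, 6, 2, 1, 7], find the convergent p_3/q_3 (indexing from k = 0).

Using pₖ = aₖpₖ₋₁ + pₖ₋₂, qₖ = aₖqₖ₋₁ + qₖ₋₂ (with p₋₁=1, p₋₂=0, q₋₁=0, q₋₂=1):
  k=0: a=5, p=5, q=1
  k=1: a=1, p=6, q=1
  k=2: a=3, p=23, q=4
  k=3: a=6, p=144, q=25

144/25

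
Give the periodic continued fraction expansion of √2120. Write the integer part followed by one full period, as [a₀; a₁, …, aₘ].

a₀ = ⌊√2120⌋ = 46.
With m₀=0, d₀=1 and mₖ₊₁ = dₖaₖ − mₖ, dₖ₊₁ = (n − mₖ₊₁²)/dₖ, aₖ₊₁ = ⌊(a₀+mₖ₊₁)/dₖ₊₁⌋:
  k=1: m=46, d=4, a=23
  k=2: m=46, d=1, a=92
d=1 and a=2a₀=92 at k=2, so the next step gives (m, d) = (46, 4) again — its k=1 value — and the period has length 2.

[46; 23, 92]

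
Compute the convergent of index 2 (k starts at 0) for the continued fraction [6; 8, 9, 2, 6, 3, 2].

Using pₖ = aₖpₖ₋₁ + pₖ₋₂, qₖ = aₖqₖ₋₁ + qₖ₋₂ (with p₋₁=1, p₋₂=0, q₋₁=0, q₋₂=1):
  k=0: a=6, p=6, q=1
  k=1: a=8, p=49, q=8
  k=2: a=9, p=447, q=73

447/73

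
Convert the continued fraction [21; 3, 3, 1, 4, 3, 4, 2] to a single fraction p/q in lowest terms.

40802/1915

Fold from the inside: start with 2/1.
  4 + 1/2 = 9/2
  3 + 2/9 = 29/9
  4 + 9/29 = 125/29
  1 + 29/125 = 154/125
  3 + 125/154 = 587/154
  3 + 154/587 = 1915/587
  21 + 587/1915 = 40802/1915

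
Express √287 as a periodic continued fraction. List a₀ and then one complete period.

a₀ = ⌊√287⌋ = 16.
With m₀=0, d₀=1 and mₖ₊₁ = dₖaₖ − mₖ, dₖ₊₁ = (n − mₖ₊₁²)/dₖ, aₖ₊₁ = ⌊(a₀+mₖ₊₁)/dₖ₊₁⌋:
  k=1: m=16, d=31, a=1
  k=2: m=15, d=2, a=15
  k=3: m=15, d=31, a=1
  k=4: m=16, d=1, a=32
d=1 and a=2a₀=32 at k=4, so the next step gives (m, d) = (16, 31) again — its k=1 value — and the period has length 4.

[16; 1, 15, 1, 32]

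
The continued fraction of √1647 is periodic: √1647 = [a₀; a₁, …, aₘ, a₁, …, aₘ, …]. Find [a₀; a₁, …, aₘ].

[40; 1, 1, 2, 1, 1, 80]

a₀ = ⌊√1647⌋ = 40.
With m₀=0, d₀=1 and mₖ₊₁ = dₖaₖ − mₖ, dₖ₊₁ = (n − mₖ₊₁²)/dₖ, aₖ₊₁ = ⌊(a₀+mₖ₊₁)/dₖ₊₁⌋:
  k=1: m=40, d=47, a=1
  k=2: m=7, d=34, a=1
  k=3: m=27, d=27, a=2
  k=4: m=27, d=34, a=1
  k=5: m=7, d=47, a=1
  k=6: m=40, d=1, a=80
d=1 and a=2a₀=80 at k=6, so the next step gives (m, d) = (40, 47) again — its k=1 value — and the period has length 6.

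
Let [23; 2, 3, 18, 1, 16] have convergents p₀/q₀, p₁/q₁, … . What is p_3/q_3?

Using pₖ = aₖpₖ₋₁ + pₖ₋₂, qₖ = aₖqₖ₋₁ + qₖ₋₂ (with p₋₁=1, p₋₂=0, q₋₁=0, q₋₂=1):
  k=0: a=23, p=23, q=1
  k=1: a=2, p=47, q=2
  k=2: a=3, p=164, q=7
  k=3: a=18, p=2999, q=128

2999/128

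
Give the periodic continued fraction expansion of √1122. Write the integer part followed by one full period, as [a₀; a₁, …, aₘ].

[33; 2, 66]

a₀ = ⌊√1122⌋ = 33.
With m₀=0, d₀=1 and mₖ₊₁ = dₖaₖ − mₖ, dₖ₊₁ = (n − mₖ₊₁²)/dₖ, aₖ₊₁ = ⌊(a₀+mₖ₊₁)/dₖ₊₁⌋:
  k=1: m=33, d=33, a=2
  k=2: m=33, d=1, a=66
d=1 and a=2a₀=66 at k=2, so the next step gives (m, d) = (33, 33) again — its k=1 value — and the period has length 2.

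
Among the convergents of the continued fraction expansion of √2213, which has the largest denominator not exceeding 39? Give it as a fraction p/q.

√2213 = [47; 23, 1, 1, 23, 94, …] (period length 5).
Convergents:
  p_0/q_0 = 47/1
  p_1/q_1 = 1082/23
  p_2/q_2 = 1129/24
  p_3/q_3 = 2211/47
q_2 = 24 ≤ 39 < 47 = q_3, so the answer is 1129/24.

1129/24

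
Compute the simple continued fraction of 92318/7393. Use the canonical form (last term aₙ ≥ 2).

[12; 2, 19, 17, 5, 2]

92318 = 12·7393 + 3602
7393 = 2·3602 + 189
3602 = 19·189 + 11
189 = 17·11 + 2
11 = 5·2 + 1
2 = 2·1 + 0  (stop)
So 92318/7393 = [12; 2, 19, 17, 5, 2].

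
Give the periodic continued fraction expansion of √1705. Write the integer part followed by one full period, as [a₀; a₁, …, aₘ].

a₀ = ⌊√1705⌋ = 41.

[41; 3, 2, 3, 82]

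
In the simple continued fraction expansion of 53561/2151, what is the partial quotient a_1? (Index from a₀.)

1

53561 = 24·2151 + 1937   →  a_0 = 24
2151 = 1·1937 + 214   →  a_1 = 1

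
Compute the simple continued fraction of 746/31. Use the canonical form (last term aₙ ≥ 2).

746 = 24*31 + 2
31 = 15*2 + 1
2 = 2*1 + 0  (stop)
So 746/31 = [24; 15, 2].

[24; 15, 2]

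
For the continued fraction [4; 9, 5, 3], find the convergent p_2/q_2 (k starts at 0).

189/46

Using pₖ = aₖpₖ₋₁ + pₖ₋₂, qₖ = aₖqₖ₋₁ + qₖ₋₂ (with p₋₁=1, p₋₂=0, q₋₁=0, q₋₂=1):
  k=0: a=4, p=4, q=1
  k=1: a=9, p=37, q=9
  k=2: a=5, p=189, q=46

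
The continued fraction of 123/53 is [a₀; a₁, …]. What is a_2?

8

123 = 2·53 + 17   →  a_0 = 2
53 = 3·17 + 2   →  a_1 = 3
17 = 8·2 + 1   →  a_2 = 8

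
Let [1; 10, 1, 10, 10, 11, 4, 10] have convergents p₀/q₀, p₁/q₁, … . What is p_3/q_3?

Using pₖ = aₖpₖ₋₁ + pₖ₋₂, qₖ = aₖqₖ₋₁ + qₖ₋₂ (with p₋₁=1, p₋₂=0, q₋₁=0, q₋₂=1):
  k=0: a=1, p=1, q=1
  k=1: a=10, p=11, q=10
  k=2: a=1, p=12, q=11
  k=3: a=10, p=131, q=120

131/120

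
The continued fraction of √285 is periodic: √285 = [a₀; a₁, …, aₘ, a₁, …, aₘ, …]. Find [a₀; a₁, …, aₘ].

a₀ = ⌊√285⌋ = 16.
With m₀=0, d₀=1 and mₖ₊₁ = dₖaₖ − mₖ, dₖ₊₁ = (n − mₖ₊₁²)/dₖ, aₖ₊₁ = ⌊(a₀+mₖ₊₁)/dₖ₊₁⌋:
  k=1: m=16, d=29, a=1
  k=2: m=13, d=4, a=7
  k=3: m=15, d=15, a=2
  k=4: m=15, d=4, a=7
  k=5: m=13, d=29, a=1
  k=6: m=16, d=1, a=32
d=1 and a=2a₀=32 at k=6, so the next step gives (m, d) = (16, 29) again — its k=1 value — and the period has length 6.

[16; 1, 7, 2, 7, 1, 32]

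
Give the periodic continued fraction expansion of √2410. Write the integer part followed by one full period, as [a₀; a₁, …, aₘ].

a₀ = ⌊√2410⌋ = 49.
With m₀=0, d₀=1 and mₖ₊₁ = dₖaₖ − mₖ, dₖ₊₁ = (n − mₖ₊₁²)/dₖ, aₖ₊₁ = ⌊(a₀+mₖ₊₁)/dₖ₊₁⌋:
  k=1: m=49, d=9, a=10
  k=2: m=41, d=81, a=1
  k=3: m=40, d=10, a=8
  k=4: m=40, d=81, a=1
  k=5: m=41, d=9, a=10
  k=6: m=49, d=1, a=98
d=1 and a=2a₀=98 at k=6, so the next step gives (m, d) = (49, 9) again — its k=1 value — and the period has length 6.

[49; 10, 1, 8, 1, 10, 98]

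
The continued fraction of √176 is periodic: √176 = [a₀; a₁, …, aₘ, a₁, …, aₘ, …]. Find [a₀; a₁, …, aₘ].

a₀ = ⌊√176⌋ = 13.
With m₀=0, d₀=1 and mₖ₊₁ = dₖaₖ − mₖ, dₖ₊₁ = (n − mₖ₊₁²)/dₖ, aₖ₊₁ = ⌊(a₀+mₖ₊₁)/dₖ₊₁⌋:
  k=1: m=13, d=7, a=3
  k=2: m=8, d=16, a=1
  k=3: m=8, d=7, a=3
  k=4: m=13, d=1, a=26
d=1 and a=2a₀=26 at k=4, so the next step gives (m, d) = (13, 7) again — its k=1 value — and the period has length 4.

[13; 3, 1, 3, 26]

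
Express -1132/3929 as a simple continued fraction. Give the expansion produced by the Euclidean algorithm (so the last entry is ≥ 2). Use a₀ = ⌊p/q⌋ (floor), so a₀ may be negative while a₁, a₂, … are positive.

[-1; 1, 2, 2, 8, 13, 5]

-1132 = -1*3929 + 2797
3929 = 1*2797 + 1132
2797 = 2*1132 + 533
1132 = 2*533 + 66
533 = 8*66 + 5
66 = 13*5 + 1
5 = 5*1 + 0  (stop)
So -1132/3929 = [-1; 1, 2, 2, 8, 13, 5].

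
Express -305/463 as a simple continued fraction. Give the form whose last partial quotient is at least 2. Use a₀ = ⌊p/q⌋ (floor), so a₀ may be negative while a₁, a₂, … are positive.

[-1; 2, 1, 13, 2, 1, 3]

-305 = -1*463 + 158
463 = 2*158 + 147
158 = 1*147 + 11
147 = 13*11 + 4
11 = 2*4 + 3
4 = 1*3 + 1
3 = 3*1 + 0  (stop)
So -305/463 = [-1; 2, 1, 13, 2, 1, 3].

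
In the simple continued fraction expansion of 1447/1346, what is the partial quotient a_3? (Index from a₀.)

16

1447 = 1·1346 + 101   →  a_0 = 1
1346 = 13·101 + 33   →  a_1 = 13
101 = 3·33 + 2   →  a_2 = 3
33 = 16·2 + 1   →  a_3 = 16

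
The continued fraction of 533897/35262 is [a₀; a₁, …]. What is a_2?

10

533897 = 15·35262 + 4967   →  a_0 = 15
35262 = 7·4967 + 493   →  a_1 = 7
4967 = 10·493 + 37   →  a_2 = 10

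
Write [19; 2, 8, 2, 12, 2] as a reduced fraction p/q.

Fold from the inside: start with 2/1.
  12 + 1/2 = 25/2
  2 + 2/25 = 52/25
  8 + 25/52 = 441/52
  2 + 52/441 = 934/441
  19 + 441/934 = 18187/934

18187/934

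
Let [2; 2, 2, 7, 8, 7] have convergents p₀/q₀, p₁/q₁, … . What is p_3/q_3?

89/37

Using pₖ = aₖpₖ₋₁ + pₖ₋₂, qₖ = aₖqₖ₋₁ + qₖ₋₂ (with p₋₁=1, p₋₂=0, q₋₁=0, q₋₂=1):
  k=0: a=2, p=2, q=1
  k=1: a=2, p=5, q=2
  k=2: a=2, p=12, q=5
  k=3: a=7, p=89, q=37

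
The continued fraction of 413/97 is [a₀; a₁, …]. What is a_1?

413 = 4·97 + 25   →  a_0 = 4
97 = 3·25 + 22   →  a_1 = 3

3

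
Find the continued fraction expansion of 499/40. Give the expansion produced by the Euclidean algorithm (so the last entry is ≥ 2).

499 = 12·40 + 19
40 = 2·19 + 2
19 = 9·2 + 1
2 = 2·1 + 0  (stop)
So 499/40 = [12; 2, 9, 2].

[12; 2, 9, 2]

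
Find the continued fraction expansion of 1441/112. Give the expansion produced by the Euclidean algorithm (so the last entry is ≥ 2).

1441 = 12×112 + 97
112 = 1×97 + 15
97 = 6×15 + 7
15 = 2×7 + 1
7 = 7×1 + 0  (stop)
So 1441/112 = [12; 1, 6, 2, 7].

[12; 1, 6, 2, 7]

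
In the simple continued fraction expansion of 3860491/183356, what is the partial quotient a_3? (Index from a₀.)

3860491 = 21·183356 + 10015   →  a_0 = 21
183356 = 18·10015 + 3086   →  a_1 = 18
10015 = 3·3086 + 757   →  a_2 = 3
3086 = 4·757 + 58   →  a_3 = 4

4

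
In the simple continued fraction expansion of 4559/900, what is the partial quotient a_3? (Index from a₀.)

4559 = 5·900 + 59   →  a_0 = 5
900 = 15·59 + 15   →  a_1 = 15
59 = 3·15 + 14   →  a_2 = 3
15 = 1·14 + 1   →  a_3 = 1

1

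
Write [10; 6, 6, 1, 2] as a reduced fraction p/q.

1250/123

Fold from the inside: start with 2/1.
  1 + 1/2 = 3/2
  6 + 2/3 = 20/3
  6 + 3/20 = 123/20
  10 + 20/123 = 1250/123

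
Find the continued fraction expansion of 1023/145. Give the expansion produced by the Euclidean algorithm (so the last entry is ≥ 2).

1023 = 7·145 + 8
145 = 18·8 + 1
8 = 8·1 + 0  (stop)
So 1023/145 = [7; 18, 8].

[7; 18, 8]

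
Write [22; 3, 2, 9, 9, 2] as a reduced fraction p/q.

28261/1268

Fold from the inside: start with 2/1.
  9 + 1/2 = 19/2
  9 + 2/19 = 173/19
  2 + 19/173 = 365/173
  3 + 173/365 = 1268/365
  22 + 365/1268 = 28261/1268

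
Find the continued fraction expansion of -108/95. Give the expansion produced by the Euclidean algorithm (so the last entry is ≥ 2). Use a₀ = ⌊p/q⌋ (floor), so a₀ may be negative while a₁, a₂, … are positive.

-108 = -2*95 + 82
95 = 1*82 + 13
82 = 6*13 + 4
13 = 3*4 + 1
4 = 4*1 + 0  (stop)
So -108/95 = [-2; 1, 6, 3, 4].

[-2; 1, 6, 3, 4]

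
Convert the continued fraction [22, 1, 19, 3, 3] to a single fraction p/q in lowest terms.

4659/203

Fold from the inside: start with 3/1.
  3 + 1/3 = 10/3
  19 + 3/10 = 193/10
  1 + 10/193 = 203/193
  22 + 193/203 = 4659/203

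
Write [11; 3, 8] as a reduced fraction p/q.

Using pₖ = aₖpₖ₋₁ + pₖ₋₂ and qₖ = aₖqₖ₋₁ + qₖ₋₂:
  k=0: a=11, p=11, q=1
  k=1: a=3, p=34, q=3
  k=2: a=8, p=283, q=25

283/25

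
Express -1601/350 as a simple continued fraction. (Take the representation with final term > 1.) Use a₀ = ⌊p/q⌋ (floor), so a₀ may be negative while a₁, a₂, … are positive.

-1601 = -5·350 + 149
350 = 2·149 + 52
149 = 2·52 + 45
52 = 1·45 + 7
45 = 6·7 + 3
7 = 2·3 + 1
3 = 3·1 + 0  (stop)
So -1601/350 = [-5; 2, 2, 1, 6, 2, 3].

[-5; 2, 2, 1, 6, 2, 3]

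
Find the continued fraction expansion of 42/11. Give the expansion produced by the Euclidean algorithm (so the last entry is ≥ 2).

[3; 1, 4, 2]

42 = 3*11 + 9
11 = 1*9 + 2
9 = 4*2 + 1
2 = 2*1 + 0  (stop)
So 42/11 = [3; 1, 4, 2].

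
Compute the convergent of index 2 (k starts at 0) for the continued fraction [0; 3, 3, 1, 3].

Using pₖ = aₖpₖ₋₁ + pₖ₋₂, qₖ = aₖqₖ₋₁ + qₖ₋₂ (with p₋₁=1, p₋₂=0, q₋₁=0, q₋₂=1):
  k=0: a=0, p=0, q=1
  k=1: a=3, p=1, q=3
  k=2: a=3, p=3, q=10

3/10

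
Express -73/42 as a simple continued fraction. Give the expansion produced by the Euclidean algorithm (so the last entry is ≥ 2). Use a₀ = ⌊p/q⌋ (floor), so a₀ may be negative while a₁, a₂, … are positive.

[-2; 3, 1, 4, 2]

-73 = -2·42 + 11
42 = 3·11 + 9
11 = 1·9 + 2
9 = 4·2 + 1
2 = 2·1 + 0  (stop)
So -73/42 = [-2; 3, 1, 4, 2].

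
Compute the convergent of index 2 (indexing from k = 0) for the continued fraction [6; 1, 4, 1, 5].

34/5

Using pₖ = aₖpₖ₋₁ + pₖ₋₂, qₖ = aₖqₖ₋₁ + qₖ₋₂ (with p₋₁=1, p₋₂=0, q₋₁=0, q₋₂=1):
  k=0: a=6, p=6, q=1
  k=1: a=1, p=7, q=1
  k=2: a=4, p=34, q=5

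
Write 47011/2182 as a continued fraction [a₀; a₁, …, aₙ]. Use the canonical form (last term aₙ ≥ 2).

47011 = 21·2182 + 1189
2182 = 1·1189 + 993
1189 = 1·993 + 196
993 = 5·196 + 13
196 = 15·13 + 1
13 = 13·1 + 0  (stop)
So 47011/2182 = [21; 1, 1, 5, 15, 13].

[21; 1, 1, 5, 15, 13]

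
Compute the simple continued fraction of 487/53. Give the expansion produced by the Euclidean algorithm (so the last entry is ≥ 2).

[9; 5, 3, 3]

487 = 9*53 + 10
53 = 5*10 + 3
10 = 3*3 + 1
3 = 3*1 + 0  (stop)
So 487/53 = [9; 5, 3, 3].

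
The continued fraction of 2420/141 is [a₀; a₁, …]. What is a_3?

2420 = 17·141 + 23   →  a_0 = 17
141 = 6·23 + 3   →  a_1 = 6
23 = 7·3 + 2   →  a_2 = 7
3 = 1·2 + 1   →  a_3 = 1

1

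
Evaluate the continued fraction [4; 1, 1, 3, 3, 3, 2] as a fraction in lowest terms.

799/175

Fold from the inside: start with 2/1.
  3 + 1/2 = 7/2
  3 + 2/7 = 23/7
  3 + 7/23 = 76/23
  1 + 23/76 = 99/76
  1 + 76/99 = 175/99
  4 + 99/175 = 799/175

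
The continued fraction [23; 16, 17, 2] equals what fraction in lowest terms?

Using pₖ = aₖpₖ₋₁ + pₖ₋₂ and qₖ = aₖqₖ₋₁ + qₖ₋₂:
  k=0: a=23, p=23, q=1
  k=1: a=16, p=369, q=16
  k=2: a=17, p=6296, q=273
  k=3: a=2, p=12961, q=562

12961/562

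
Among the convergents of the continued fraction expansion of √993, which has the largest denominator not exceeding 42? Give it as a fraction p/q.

1292/41

√993 = [31; 1, 1, 20, 1, 1, 62, …] (period length 6).
Convergents:
  p_0/q_0 = 31/1
  p_1/q_1 = 32/1
  p_2/q_2 = 63/2
  p_3/q_3 = 1292/41
  p_4/q_4 = 1355/43
q_3 = 41 ≤ 42 < 43 = q_4, so the answer is 1292/41.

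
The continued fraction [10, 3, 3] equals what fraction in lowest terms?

103/10

Fold from the inside: start with 3/1.
  3 + 1/3 = 10/3
  10 + 3/10 = 103/10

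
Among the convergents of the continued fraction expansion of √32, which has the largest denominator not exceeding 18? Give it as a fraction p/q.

17/3

√32 = [5; 1, 1, 1, 10, …] (period length 4).
Convergents:
  p_0/q_0 = 5/1
  p_1/q_1 = 6/1
  p_2/q_2 = 11/2
  p_3/q_3 = 17/3
  p_4/q_4 = 181/32
q_3 = 3 ≤ 18 < 32 = q_4, so the answer is 17/3.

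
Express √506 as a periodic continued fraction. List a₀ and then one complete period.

[22; 2, 44]

a₀ = ⌊√506⌋ = 22.
With m₀=0, d₀=1 and mₖ₊₁ = dₖaₖ − mₖ, dₖ₊₁ = (n − mₖ₊₁²)/dₖ, aₖ₊₁ = ⌊(a₀+mₖ₊₁)/dₖ₊₁⌋:
  k=1: m=22, d=22, a=2
  k=2: m=22, d=1, a=44
d=1 and a=2a₀=44 at k=2, so the next step gives (m, d) = (22, 22) again — its k=1 value — and the period has length 2.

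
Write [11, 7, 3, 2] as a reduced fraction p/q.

568/51

Using pₖ = aₖpₖ₋₁ + pₖ₋₂ and qₖ = aₖqₖ₋₁ + qₖ₋₂:
  k=0: a=11, p=11, q=1
  k=1: a=7, p=78, q=7
  k=2: a=3, p=245, q=22
  k=3: a=2, p=568, q=51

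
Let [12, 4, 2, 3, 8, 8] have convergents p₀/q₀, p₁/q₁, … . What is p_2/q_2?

Using pₖ = aₖpₖ₋₁ + pₖ₋₂, qₖ = aₖqₖ₋₁ + qₖ₋₂ (with p₋₁=1, p₋₂=0, q₋₁=0, q₋₂=1):
  k=0: a=12, p=12, q=1
  k=1: a=4, p=49, q=4
  k=2: a=2, p=110, q=9

110/9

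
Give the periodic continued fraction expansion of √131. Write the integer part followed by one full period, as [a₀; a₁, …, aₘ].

a₀ = ⌊√131⌋ = 11.
With m₀=0, d₀=1 and mₖ₊₁ = dₖaₖ − mₖ, dₖ₊₁ = (n − mₖ₊₁²)/dₖ, aₖ₊₁ = ⌊(a₀+mₖ₊₁)/dₖ₊₁⌋:
  k=1: m=11, d=10, a=2
  k=2: m=9, d=5, a=4
  k=3: m=11, d=2, a=11
  k=4: m=11, d=5, a=4
  k=5: m=9, d=10, a=2
  k=6: m=11, d=1, a=22
d=1 and a=2a₀=22 at k=6, so the next step gives (m, d) = (11, 10) again — its k=1 value — and the period has length 6.

[11; 2, 4, 11, 4, 2, 22]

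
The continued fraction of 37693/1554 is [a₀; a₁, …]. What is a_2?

37693 = 24·1554 + 397   →  a_0 = 24
1554 = 3·397 + 363   →  a_1 = 3
397 = 1·363 + 34   →  a_2 = 1

1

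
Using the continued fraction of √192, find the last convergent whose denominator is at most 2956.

18817/1358

√192 = [13; 1, 5, 1, 26, …] (period length 4).
Convergents:
  p_0/q_0 = 13/1
  p_1/q_1 = 14/1
  p_2/q_2 = 83/6
  p_3/q_3 = 97/7
  p_4/q_4 = 2605/188
  p_5/q_5 = 2702/195
  p_6/q_6 = 16115/1163
  p_7/q_7 = 18817/1358
  p_8/q_8 = 505357/36471
q_7 = 1358 ≤ 2956 < 36471 = q_8, so the answer is 18817/1358.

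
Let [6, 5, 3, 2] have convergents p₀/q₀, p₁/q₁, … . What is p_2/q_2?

99/16

Using pₖ = aₖpₖ₋₁ + pₖ₋₂, qₖ = aₖqₖ₋₁ + qₖ₋₂ (with p₋₁=1, p₋₂=0, q₋₁=0, q₋₂=1):
  k=0: a=6, p=6, q=1
  k=1: a=5, p=31, q=5
  k=2: a=3, p=99, q=16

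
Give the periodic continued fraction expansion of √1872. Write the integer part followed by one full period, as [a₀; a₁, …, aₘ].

a₀ = ⌊√1872⌋ = 43.
With m₀=0, d₀=1 and mₖ₊₁ = dₖaₖ − mₖ, dₖ₊₁ = (n − mₖ₊₁²)/dₖ, aₖ₊₁ = ⌊(a₀+mₖ₊₁)/dₖ₊₁⌋:
  k=1: m=43, d=23, a=3
  k=2: m=26, d=52, a=1
  k=3: m=26, d=23, a=3
  k=4: m=43, d=1, a=86
d=1 and a=2a₀=86 at k=4, so the next step gives (m, d) = (43, 23) again — its k=1 value — and the period has length 4.

[43; 3, 1, 3, 86]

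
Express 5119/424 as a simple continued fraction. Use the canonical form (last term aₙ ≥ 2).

5119 = 12·424 + 31
424 = 13·31 + 21
31 = 1·21 + 10
21 = 2·10 + 1
10 = 10·1 + 0  (stop)
So 5119/424 = [12; 13, 1, 2, 10].

[12; 13, 1, 2, 10]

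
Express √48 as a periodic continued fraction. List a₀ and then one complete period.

[6; 1, 12]

a₀ = ⌊√48⌋ = 6.
With m₀=0, d₀=1 and mₖ₊₁ = dₖaₖ − mₖ, dₖ₊₁ = (n − mₖ₊₁²)/dₖ, aₖ₊₁ = ⌊(a₀+mₖ₊₁)/dₖ₊₁⌋:
  k=1: m=6, d=12, a=1
  k=2: m=6, d=1, a=12
d=1 and a=2a₀=12 at k=2, so the next step gives (m, d) = (6, 12) again — its k=1 value — and the period has length 2.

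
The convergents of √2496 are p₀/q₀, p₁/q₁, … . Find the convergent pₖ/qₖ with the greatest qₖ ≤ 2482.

123601/2474

√2496 = [49; 1, 23, 1, 98, …] (period length 4).
Convergents:
  p_0/q_0 = 49/1
  p_1/q_1 = 50/1
  p_2/q_2 = 1199/24
  p_3/q_3 = 1249/25
  p_4/q_4 = 123601/2474
  p_5/q_5 = 124850/2499
q_4 = 2474 ≤ 2482 < 2499 = q_5, so the answer is 123601/2474.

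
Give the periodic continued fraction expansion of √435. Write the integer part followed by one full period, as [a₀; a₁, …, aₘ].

a₀ = ⌊√435⌋ = 20.
With m₀=0, d₀=1 and mₖ₊₁ = dₖaₖ − mₖ, dₖ₊₁ = (n − mₖ₊₁²)/dₖ, aₖ₊₁ = ⌊(a₀+mₖ₊₁)/dₖ₊₁⌋:
  k=1: m=20, d=35, a=1
  k=2: m=15, d=6, a=5
  k=3: m=15, d=35, a=1
  k=4: m=20, d=1, a=40
d=1 and a=2a₀=40 at k=4, so the next step gives (m, d) = (20, 35) again — its k=1 value — and the period has length 4.

[20; 1, 5, 1, 40]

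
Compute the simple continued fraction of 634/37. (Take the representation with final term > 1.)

[17; 7, 2, 2]

634 = 17*37 + 5
37 = 7*5 + 2
5 = 2*2 + 1
2 = 2*1 + 0  (stop)
So 634/37 = [17; 7, 2, 2].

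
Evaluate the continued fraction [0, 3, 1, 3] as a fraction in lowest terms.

4/15

Fold from the inside: start with 3/1.
  1 + 1/3 = 4/3
  3 + 3/4 = 15/4
  0 + 4/15 = 4/15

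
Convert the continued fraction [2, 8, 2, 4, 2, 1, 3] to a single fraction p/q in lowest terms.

Fold from the inside: start with 3/1.
  1 + 1/3 = 4/3
  2 + 3/4 = 11/4
  4 + 4/11 = 48/11
  2 + 11/48 = 107/48
  8 + 48/107 = 904/107
  2 + 107/904 = 1915/904

1915/904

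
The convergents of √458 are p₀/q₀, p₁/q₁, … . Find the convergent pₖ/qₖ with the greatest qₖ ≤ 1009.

9181/429

√458 = [21; 2, 2, 42, …] (period length 3).
Convergents:
  p_0/q_0 = 21/1
  p_1/q_1 = 43/2
  p_2/q_2 = 107/5
  p_3/q_3 = 4537/212
  p_4/q_4 = 9181/429
  p_5/q_5 = 22899/1070
q_4 = 429 ≤ 1009 < 1070 = q_5, so the answer is 9181/429.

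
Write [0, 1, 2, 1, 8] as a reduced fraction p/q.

Using pₖ = aₖpₖ₋₁ + pₖ₋₂ and qₖ = aₖqₖ₋₁ + qₖ₋₂:
  k=0: a=0, p=0, q=1
  k=1: a=1, p=1, q=1
  k=2: a=2, p=2, q=3
  k=3: a=1, p=3, q=4
  k=4: a=8, p=26, q=35

26/35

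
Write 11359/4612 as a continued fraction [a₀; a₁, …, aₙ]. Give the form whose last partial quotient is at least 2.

11359 = 2×4612 + 2135
4612 = 2×2135 + 342
2135 = 6×342 + 83
342 = 4×83 + 10
83 = 8×10 + 3
10 = 3×3 + 1
3 = 3×1 + 0  (stop)
So 11359/4612 = [2; 2, 6, 4, 8, 3, 3].

[2; 2, 6, 4, 8, 3, 3]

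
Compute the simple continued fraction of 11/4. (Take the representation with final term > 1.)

[2; 1, 3]

11 = 2·4 + 3
4 = 1·3 + 1
3 = 3·1 + 0  (stop)
So 11/4 = [2; 1, 3].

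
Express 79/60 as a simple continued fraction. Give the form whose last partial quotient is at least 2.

79 = 1*60 + 19
60 = 3*19 + 3
19 = 6*3 + 1
3 = 3*1 + 0  (stop)
So 79/60 = [1; 3, 6, 3].

[1; 3, 6, 3]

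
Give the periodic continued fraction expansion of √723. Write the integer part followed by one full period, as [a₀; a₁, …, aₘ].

[26; 1, 7, 1, 52]

a₀ = ⌊√723⌋ = 26.
With m₀=0, d₀=1 and mₖ₊₁ = dₖaₖ − mₖ, dₖ₊₁ = (n − mₖ₊₁²)/dₖ, aₖ₊₁ = ⌊(a₀+mₖ₊₁)/dₖ₊₁⌋:
  k=1: m=26, d=47, a=1
  k=2: m=21, d=6, a=7
  k=3: m=21, d=47, a=1
  k=4: m=26, d=1, a=52
d=1 and a=2a₀=52 at k=4, so the next step gives (m, d) = (26, 47) again — its k=1 value — and the period has length 4.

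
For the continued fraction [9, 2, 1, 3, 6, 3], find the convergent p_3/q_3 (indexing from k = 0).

Using pₖ = aₖpₖ₋₁ + pₖ₋₂, qₖ = aₖqₖ₋₁ + qₖ₋₂ (with p₋₁=1, p₋₂=0, q₋₁=0, q₋₂=1):
  k=0: a=9, p=9, q=1
  k=1: a=2, p=19, q=2
  k=2: a=1, p=28, q=3
  k=3: a=3, p=103, q=11

103/11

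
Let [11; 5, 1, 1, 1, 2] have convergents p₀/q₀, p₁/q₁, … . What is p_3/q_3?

123/11

Using pₖ = aₖpₖ₋₁ + pₖ₋₂, qₖ = aₖqₖ₋₁ + qₖ₋₂ (with p₋₁=1, p₋₂=0, q₋₁=0, q₋₂=1):
  k=0: a=11, p=11, q=1
  k=1: a=5, p=56, q=5
  k=2: a=1, p=67, q=6
  k=3: a=1, p=123, q=11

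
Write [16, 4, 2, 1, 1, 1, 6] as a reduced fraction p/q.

3765/232

Fold from the inside: start with 6/1.
  1 + 1/6 = 7/6
  1 + 6/7 = 13/7
  1 + 7/13 = 20/13
  2 + 13/20 = 53/20
  4 + 20/53 = 232/53
  16 + 53/232 = 3765/232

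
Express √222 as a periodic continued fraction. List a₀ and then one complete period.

a₀ = ⌊√222⌋ = 14.
With m₀=0, d₀=1 and mₖ₊₁ = dₖaₖ − mₖ, dₖ₊₁ = (n − mₖ₊₁²)/dₖ, aₖ₊₁ = ⌊(a₀+mₖ₊₁)/dₖ₊₁⌋:
  k=1: m=14, d=26, a=1
  k=2: m=12, d=3, a=8
  k=3: m=12, d=26, a=1
  k=4: m=14, d=1, a=28
d=1 and a=2a₀=28 at k=4, so the next step gives (m, d) = (14, 26) again — its k=1 value — and the period has length 4.

[14; 1, 8, 1, 28]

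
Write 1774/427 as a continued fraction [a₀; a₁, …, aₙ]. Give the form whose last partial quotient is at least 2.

[4; 6, 2, 7, 1, 3]

1774 = 4·427 + 66
427 = 6·66 + 31
66 = 2·31 + 4
31 = 7·4 + 3
4 = 1·3 + 1
3 = 3·1 + 0  (stop)
So 1774/427 = [4; 6, 2, 7, 1, 3].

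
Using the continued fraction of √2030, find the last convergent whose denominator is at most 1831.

73035/1621

√2030 = [45; 18, 90, …] (period length 2).
Convergents:
  p_0/q_0 = 45/1
  p_1/q_1 = 811/18
  p_2/q_2 = 73035/1621
  p_3/q_3 = 1315441/29196
q_2 = 1621 ≤ 1831 < 29196 = q_3, so the answer is 73035/1621.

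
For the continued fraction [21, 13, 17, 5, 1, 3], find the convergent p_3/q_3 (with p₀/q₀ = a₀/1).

23669/1123

Using pₖ = aₖpₖ₋₁ + pₖ₋₂, qₖ = aₖqₖ₋₁ + qₖ₋₂ (with p₋₁=1, p₋₂=0, q₋₁=0, q₋₂=1):
  k=0: a=21, p=21, q=1
  k=1: a=13, p=274, q=13
  k=2: a=17, p=4679, q=222
  k=3: a=5, p=23669, q=1123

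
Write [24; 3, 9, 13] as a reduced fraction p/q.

8926/367

Using pₖ = aₖpₖ₋₁ + pₖ₋₂ and qₖ = aₖqₖ₋₁ + qₖ₋₂:
  k=0: a=24, p=24, q=1
  k=1: a=3, p=73, q=3
  k=2: a=9, p=681, q=28
  k=3: a=13, p=8926, q=367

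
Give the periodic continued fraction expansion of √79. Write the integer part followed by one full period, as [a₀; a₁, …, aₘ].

[8; 1, 7, 1, 16]

a₀ = ⌊√79⌋ = 8.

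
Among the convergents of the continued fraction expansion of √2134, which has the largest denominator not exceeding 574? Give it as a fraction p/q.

√2134 = [46; 5, 8, 5, 92, …] (period length 4).
Convergents:
  p_0/q_0 = 46/1
  p_1/q_1 = 231/5
  p_2/q_2 = 1894/41
  p_3/q_3 = 9701/210
  p_4/q_4 = 894386/19361
q_3 = 210 ≤ 574 < 19361 = q_4, so the answer is 9701/210.

9701/210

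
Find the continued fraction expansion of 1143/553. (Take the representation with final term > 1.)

1143 = 2×553 + 37
553 = 14×37 + 35
37 = 1×35 + 2
35 = 17×2 + 1
2 = 2×1 + 0  (stop)
So 1143/553 = [2; 14, 1, 17, 2].

[2; 14, 1, 17, 2]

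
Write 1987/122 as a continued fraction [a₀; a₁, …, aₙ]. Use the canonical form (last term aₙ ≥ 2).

1987 = 16·122 + 35
122 = 3·35 + 17
35 = 2·17 + 1
17 = 17·1 + 0  (stop)
So 1987/122 = [16; 3, 2, 17].

[16; 3, 2, 17]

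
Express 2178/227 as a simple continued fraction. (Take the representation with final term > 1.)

[9; 1, 1, 2, 7, 6]

2178 = 9·227 + 135
227 = 1·135 + 92
135 = 1·92 + 43
92 = 2·43 + 6
43 = 7·6 + 1
6 = 6·1 + 0  (stop)
So 2178/227 = [9; 1, 1, 2, 7, 6].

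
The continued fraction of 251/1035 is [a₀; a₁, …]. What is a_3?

251 = 0·1035 + 251   →  a_0 = 0
1035 = 4·251 + 31   →  a_1 = 4
251 = 8·31 + 3   →  a_2 = 8
31 = 10·3 + 1   →  a_3 = 10

10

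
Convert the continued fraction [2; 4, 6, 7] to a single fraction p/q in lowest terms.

Fold from the inside: start with 7/1.
  6 + 1/7 = 43/7
  4 + 7/43 = 179/43
  2 + 43/179 = 401/179

401/179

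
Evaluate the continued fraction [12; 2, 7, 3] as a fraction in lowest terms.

Using pₖ = aₖpₖ₋₁ + pₖ₋₂ and qₖ = aₖqₖ₋₁ + qₖ₋₂:
  k=0: a=12, p=12, q=1
  k=1: a=2, p=25, q=2
  k=2: a=7, p=187, q=15
  k=3: a=3, p=586, q=47

586/47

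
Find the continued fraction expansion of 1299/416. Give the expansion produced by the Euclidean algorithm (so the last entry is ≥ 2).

1299 = 3×416 + 51
416 = 8×51 + 8
51 = 6×8 + 3
8 = 2×3 + 2
3 = 1×2 + 1
2 = 2×1 + 0  (stop)
So 1299/416 = [3; 8, 6, 2, 1, 2].

[3; 8, 6, 2, 1, 2]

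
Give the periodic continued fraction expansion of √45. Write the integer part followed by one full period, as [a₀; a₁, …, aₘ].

[6; 1, 2, 2, 2, 1, 12]

a₀ = ⌊√45⌋ = 6.
With m₀=0, d₀=1 and mₖ₊₁ = dₖaₖ − mₖ, dₖ₊₁ = (n − mₖ₊₁²)/dₖ, aₖ₊₁ = ⌊(a₀+mₖ₊₁)/dₖ₊₁⌋:
  k=1: m=6, d=9, a=1
  k=2: m=3, d=4, a=2
  k=3: m=5, d=5, a=2
  k=4: m=5, d=4, a=2
  k=5: m=3, d=9, a=1
  k=6: m=6, d=1, a=12
d=1 and a=2a₀=12 at k=6, so the next step gives (m, d) = (6, 9) again — its k=1 value — and the period has length 6.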